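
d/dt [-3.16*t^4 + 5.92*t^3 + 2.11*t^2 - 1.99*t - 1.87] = -12.64*t^3 + 17.76*t^2 + 4.22*t - 1.99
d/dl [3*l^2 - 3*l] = 6*l - 3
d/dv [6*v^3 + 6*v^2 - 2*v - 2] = 18*v^2 + 12*v - 2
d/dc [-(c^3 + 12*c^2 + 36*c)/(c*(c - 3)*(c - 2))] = (17*c^2 + 60*c - 252)/(c^4 - 10*c^3 + 37*c^2 - 60*c + 36)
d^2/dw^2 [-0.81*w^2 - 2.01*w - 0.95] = -1.62000000000000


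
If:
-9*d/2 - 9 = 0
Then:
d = -2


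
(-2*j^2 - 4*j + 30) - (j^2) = -3*j^2 - 4*j + 30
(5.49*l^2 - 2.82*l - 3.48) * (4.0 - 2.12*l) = -11.6388*l^3 + 27.9384*l^2 - 3.9024*l - 13.92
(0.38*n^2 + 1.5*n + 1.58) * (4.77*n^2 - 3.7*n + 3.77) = 1.8126*n^4 + 5.749*n^3 + 3.4192*n^2 - 0.191000000000001*n + 5.9566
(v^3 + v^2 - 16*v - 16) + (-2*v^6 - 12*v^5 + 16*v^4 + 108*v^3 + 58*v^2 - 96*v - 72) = -2*v^6 - 12*v^5 + 16*v^4 + 109*v^3 + 59*v^2 - 112*v - 88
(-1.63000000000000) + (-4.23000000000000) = -5.86000000000000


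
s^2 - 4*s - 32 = (s - 8)*(s + 4)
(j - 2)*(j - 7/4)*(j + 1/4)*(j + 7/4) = j^4 - 7*j^3/4 - 57*j^2/16 + 343*j/64 + 49/32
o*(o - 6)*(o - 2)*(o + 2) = o^4 - 6*o^3 - 4*o^2 + 24*o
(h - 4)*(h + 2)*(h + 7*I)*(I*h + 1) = I*h^4 - 6*h^3 - 2*I*h^3 + 12*h^2 - I*h^2 + 48*h - 14*I*h - 56*I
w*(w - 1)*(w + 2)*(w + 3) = w^4 + 4*w^3 + w^2 - 6*w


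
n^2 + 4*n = n*(n + 4)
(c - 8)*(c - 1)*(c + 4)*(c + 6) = c^4 + c^3 - 58*c^2 - 136*c + 192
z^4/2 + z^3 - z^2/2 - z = z*(z/2 + 1/2)*(z - 1)*(z + 2)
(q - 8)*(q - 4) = q^2 - 12*q + 32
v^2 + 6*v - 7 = (v - 1)*(v + 7)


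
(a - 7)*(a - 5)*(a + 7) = a^3 - 5*a^2 - 49*a + 245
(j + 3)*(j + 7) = j^2 + 10*j + 21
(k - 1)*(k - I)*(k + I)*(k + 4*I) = k^4 - k^3 + 4*I*k^3 + k^2 - 4*I*k^2 - k + 4*I*k - 4*I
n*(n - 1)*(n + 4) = n^3 + 3*n^2 - 4*n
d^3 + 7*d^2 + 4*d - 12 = (d - 1)*(d + 2)*(d + 6)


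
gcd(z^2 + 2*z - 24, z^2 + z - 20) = z - 4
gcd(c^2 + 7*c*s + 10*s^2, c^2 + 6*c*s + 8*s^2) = c + 2*s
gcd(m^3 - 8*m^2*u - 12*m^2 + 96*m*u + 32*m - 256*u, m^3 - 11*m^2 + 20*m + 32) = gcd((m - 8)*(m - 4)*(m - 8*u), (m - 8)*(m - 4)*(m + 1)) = m^2 - 12*m + 32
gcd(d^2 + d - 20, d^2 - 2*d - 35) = d + 5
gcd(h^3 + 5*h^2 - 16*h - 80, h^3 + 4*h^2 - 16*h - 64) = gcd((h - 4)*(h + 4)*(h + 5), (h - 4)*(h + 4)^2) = h^2 - 16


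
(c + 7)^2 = c^2 + 14*c + 49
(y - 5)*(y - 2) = y^2 - 7*y + 10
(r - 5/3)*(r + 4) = r^2 + 7*r/3 - 20/3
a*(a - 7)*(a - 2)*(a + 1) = a^4 - 8*a^3 + 5*a^2 + 14*a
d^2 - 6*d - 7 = (d - 7)*(d + 1)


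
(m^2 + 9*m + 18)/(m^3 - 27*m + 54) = (m + 3)/(m^2 - 6*m + 9)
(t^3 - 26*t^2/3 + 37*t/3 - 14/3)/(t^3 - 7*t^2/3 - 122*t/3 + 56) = (3*t^2 - 5*t + 2)/(3*t^2 + 14*t - 24)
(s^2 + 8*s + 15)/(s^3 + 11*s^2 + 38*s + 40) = (s + 3)/(s^2 + 6*s + 8)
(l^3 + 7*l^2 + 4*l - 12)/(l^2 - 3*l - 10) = (l^2 + 5*l - 6)/(l - 5)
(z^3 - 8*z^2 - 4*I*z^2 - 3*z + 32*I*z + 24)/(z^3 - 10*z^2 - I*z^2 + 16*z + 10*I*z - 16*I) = (z - 3*I)/(z - 2)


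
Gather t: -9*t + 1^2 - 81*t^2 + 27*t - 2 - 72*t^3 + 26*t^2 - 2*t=-72*t^3 - 55*t^2 + 16*t - 1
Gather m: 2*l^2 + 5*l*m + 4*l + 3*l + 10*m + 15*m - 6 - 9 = 2*l^2 + 7*l + m*(5*l + 25) - 15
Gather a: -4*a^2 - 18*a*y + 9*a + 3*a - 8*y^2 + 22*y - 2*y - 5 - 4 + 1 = -4*a^2 + a*(12 - 18*y) - 8*y^2 + 20*y - 8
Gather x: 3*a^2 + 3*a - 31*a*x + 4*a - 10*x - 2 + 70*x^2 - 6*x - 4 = 3*a^2 + 7*a + 70*x^2 + x*(-31*a - 16) - 6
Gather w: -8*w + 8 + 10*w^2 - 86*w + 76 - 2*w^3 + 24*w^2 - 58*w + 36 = -2*w^3 + 34*w^2 - 152*w + 120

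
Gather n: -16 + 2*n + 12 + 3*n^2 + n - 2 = 3*n^2 + 3*n - 6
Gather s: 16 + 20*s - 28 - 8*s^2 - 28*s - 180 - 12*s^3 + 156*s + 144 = -12*s^3 - 8*s^2 + 148*s - 48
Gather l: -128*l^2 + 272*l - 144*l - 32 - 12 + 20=-128*l^2 + 128*l - 24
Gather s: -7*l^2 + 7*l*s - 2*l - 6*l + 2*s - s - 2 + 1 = -7*l^2 - 8*l + s*(7*l + 1) - 1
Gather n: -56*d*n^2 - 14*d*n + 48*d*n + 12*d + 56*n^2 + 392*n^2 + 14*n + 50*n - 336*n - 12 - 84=12*d + n^2*(448 - 56*d) + n*(34*d - 272) - 96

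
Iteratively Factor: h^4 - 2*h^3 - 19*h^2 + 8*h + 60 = (h - 5)*(h^3 + 3*h^2 - 4*h - 12) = (h - 5)*(h + 3)*(h^2 - 4) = (h - 5)*(h + 2)*(h + 3)*(h - 2)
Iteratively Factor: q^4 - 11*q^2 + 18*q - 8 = (q + 4)*(q^3 - 4*q^2 + 5*q - 2) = (q - 2)*(q + 4)*(q^2 - 2*q + 1) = (q - 2)*(q - 1)*(q + 4)*(q - 1)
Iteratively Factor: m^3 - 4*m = (m - 2)*(m^2 + 2*m) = m*(m - 2)*(m + 2)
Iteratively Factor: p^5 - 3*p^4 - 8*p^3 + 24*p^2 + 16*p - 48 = (p + 2)*(p^4 - 5*p^3 + 2*p^2 + 20*p - 24) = (p - 3)*(p + 2)*(p^3 - 2*p^2 - 4*p + 8) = (p - 3)*(p - 2)*(p + 2)*(p^2 - 4) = (p - 3)*(p - 2)*(p + 2)^2*(p - 2)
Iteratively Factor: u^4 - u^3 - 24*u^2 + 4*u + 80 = (u - 5)*(u^3 + 4*u^2 - 4*u - 16) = (u - 5)*(u + 2)*(u^2 + 2*u - 8) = (u - 5)*(u - 2)*(u + 2)*(u + 4)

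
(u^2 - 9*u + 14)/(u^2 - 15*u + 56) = (u - 2)/(u - 8)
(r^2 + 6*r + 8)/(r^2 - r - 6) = (r + 4)/(r - 3)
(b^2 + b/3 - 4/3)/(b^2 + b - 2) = (b + 4/3)/(b + 2)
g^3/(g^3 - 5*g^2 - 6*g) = g^2/(g^2 - 5*g - 6)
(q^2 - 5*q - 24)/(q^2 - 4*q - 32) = (q + 3)/(q + 4)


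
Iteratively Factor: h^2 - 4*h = (h - 4)*(h)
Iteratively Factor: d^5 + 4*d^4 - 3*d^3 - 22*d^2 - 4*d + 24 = (d - 1)*(d^4 + 5*d^3 + 2*d^2 - 20*d - 24) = (d - 1)*(d + 2)*(d^3 + 3*d^2 - 4*d - 12) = (d - 1)*(d + 2)^2*(d^2 + d - 6) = (d - 1)*(d + 2)^2*(d + 3)*(d - 2)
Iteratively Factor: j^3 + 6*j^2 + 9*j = (j + 3)*(j^2 + 3*j) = (j + 3)^2*(j)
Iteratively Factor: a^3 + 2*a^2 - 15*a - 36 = (a + 3)*(a^2 - a - 12) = (a - 4)*(a + 3)*(a + 3)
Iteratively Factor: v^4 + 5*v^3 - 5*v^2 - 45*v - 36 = (v - 3)*(v^3 + 8*v^2 + 19*v + 12) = (v - 3)*(v + 1)*(v^2 + 7*v + 12) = (v - 3)*(v + 1)*(v + 4)*(v + 3)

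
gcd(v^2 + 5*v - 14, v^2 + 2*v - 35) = v + 7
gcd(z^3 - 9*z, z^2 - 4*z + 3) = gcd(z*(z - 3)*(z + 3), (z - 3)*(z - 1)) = z - 3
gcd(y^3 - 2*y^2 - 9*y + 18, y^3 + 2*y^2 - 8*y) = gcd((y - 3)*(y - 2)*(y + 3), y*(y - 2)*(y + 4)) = y - 2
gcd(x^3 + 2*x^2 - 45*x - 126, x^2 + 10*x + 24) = x + 6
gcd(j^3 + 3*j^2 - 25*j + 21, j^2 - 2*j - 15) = 1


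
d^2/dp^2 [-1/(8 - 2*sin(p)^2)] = (-2*sin(p)^4 - 5*sin(p)^2 + 4)/(sin(p)^2 - 4)^3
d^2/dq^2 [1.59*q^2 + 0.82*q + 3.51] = 3.18000000000000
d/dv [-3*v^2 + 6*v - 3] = 6 - 6*v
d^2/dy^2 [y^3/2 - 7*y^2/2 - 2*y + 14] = 3*y - 7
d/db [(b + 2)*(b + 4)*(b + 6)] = 3*b^2 + 24*b + 44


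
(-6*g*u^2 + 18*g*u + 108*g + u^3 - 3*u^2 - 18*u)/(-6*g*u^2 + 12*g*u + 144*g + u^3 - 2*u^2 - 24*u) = (u + 3)/(u + 4)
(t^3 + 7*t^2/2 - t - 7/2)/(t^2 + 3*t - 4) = (2*t^2 + 9*t + 7)/(2*(t + 4))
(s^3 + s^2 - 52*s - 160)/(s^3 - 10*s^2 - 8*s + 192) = (s + 5)/(s - 6)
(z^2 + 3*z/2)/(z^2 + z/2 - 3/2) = z/(z - 1)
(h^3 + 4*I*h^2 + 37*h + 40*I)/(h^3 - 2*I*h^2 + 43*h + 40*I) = (h^2 + 3*I*h + 40)/(h^2 - 3*I*h + 40)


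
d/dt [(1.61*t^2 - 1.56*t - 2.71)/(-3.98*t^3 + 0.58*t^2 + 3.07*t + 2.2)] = (6.4078*t^4 - 12.4176*t^3 - 26.5099*t^2 + 10.2276*t + 4.8877)/(15.8404*t^6 - 4.6168*t^5 - 24.1008*t^4 - 13.9508*t^3 + 11.9769*t^2 + 13.508*t + 4.84)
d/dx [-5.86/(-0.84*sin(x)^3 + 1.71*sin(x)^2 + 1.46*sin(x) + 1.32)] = (-14.7672*sin(x)^2 + 20.0412*sin(x) + 8.5556)*cos(x)/(-0.84*sin(x)^3 + 1.71*sin(x)^2 + 1.46*sin(x) + 1.32)^2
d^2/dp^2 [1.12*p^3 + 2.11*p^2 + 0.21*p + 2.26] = 6.72*p + 4.22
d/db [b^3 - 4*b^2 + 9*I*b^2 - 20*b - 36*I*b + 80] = 3*b^2 + b*(-8 + 18*I) - 20 - 36*I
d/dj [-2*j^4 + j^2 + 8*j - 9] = -8*j^3 + 2*j + 8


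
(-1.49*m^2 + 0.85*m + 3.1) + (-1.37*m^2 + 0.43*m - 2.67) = -2.86*m^2 + 1.28*m + 0.43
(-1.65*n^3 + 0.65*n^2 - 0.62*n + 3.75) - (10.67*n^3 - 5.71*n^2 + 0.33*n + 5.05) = -12.32*n^3 + 6.36*n^2 - 0.95*n - 1.3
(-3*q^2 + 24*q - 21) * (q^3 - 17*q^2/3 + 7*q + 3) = -3*q^5 + 41*q^4 - 178*q^3 + 278*q^2 - 75*q - 63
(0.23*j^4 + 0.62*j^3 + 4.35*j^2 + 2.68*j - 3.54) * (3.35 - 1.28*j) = -0.2944*j^5 - 0.0230999999999999*j^4 - 3.491*j^3 + 11.1421*j^2 + 13.5092*j - 11.859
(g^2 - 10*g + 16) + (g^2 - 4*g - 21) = 2*g^2 - 14*g - 5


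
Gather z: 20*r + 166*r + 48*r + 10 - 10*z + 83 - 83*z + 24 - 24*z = 234*r - 117*z + 117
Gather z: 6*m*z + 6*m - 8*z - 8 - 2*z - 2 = 6*m + z*(6*m - 10) - 10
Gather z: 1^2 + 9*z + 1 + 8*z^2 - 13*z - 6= 8*z^2 - 4*z - 4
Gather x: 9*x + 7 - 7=9*x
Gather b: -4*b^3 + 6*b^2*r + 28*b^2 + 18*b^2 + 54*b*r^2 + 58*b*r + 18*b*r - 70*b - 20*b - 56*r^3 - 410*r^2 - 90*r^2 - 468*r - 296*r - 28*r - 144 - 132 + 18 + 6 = -4*b^3 + b^2*(6*r + 46) + b*(54*r^2 + 76*r - 90) - 56*r^3 - 500*r^2 - 792*r - 252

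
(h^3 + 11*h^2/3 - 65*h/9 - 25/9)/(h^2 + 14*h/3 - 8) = (9*h^3 + 33*h^2 - 65*h - 25)/(3*(3*h^2 + 14*h - 24))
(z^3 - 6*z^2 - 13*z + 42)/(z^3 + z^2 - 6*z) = (z - 7)/z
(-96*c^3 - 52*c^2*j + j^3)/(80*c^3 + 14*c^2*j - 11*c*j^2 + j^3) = (-6*c - j)/(5*c - j)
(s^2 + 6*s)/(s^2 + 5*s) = (s + 6)/(s + 5)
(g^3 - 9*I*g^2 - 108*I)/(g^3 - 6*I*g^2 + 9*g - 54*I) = (g - 6*I)/(g - 3*I)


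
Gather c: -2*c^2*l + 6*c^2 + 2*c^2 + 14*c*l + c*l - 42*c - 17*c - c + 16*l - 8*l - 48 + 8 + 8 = c^2*(8 - 2*l) + c*(15*l - 60) + 8*l - 32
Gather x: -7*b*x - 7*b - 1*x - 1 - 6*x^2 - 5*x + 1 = -7*b - 6*x^2 + x*(-7*b - 6)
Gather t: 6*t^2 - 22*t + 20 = 6*t^2 - 22*t + 20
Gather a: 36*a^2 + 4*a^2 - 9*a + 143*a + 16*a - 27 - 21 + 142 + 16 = 40*a^2 + 150*a + 110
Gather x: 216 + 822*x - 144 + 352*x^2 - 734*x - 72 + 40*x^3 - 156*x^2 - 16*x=40*x^3 + 196*x^2 + 72*x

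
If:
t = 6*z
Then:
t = 6*z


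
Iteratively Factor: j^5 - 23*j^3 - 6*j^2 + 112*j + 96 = (j + 2)*(j^4 - 2*j^3 - 19*j^2 + 32*j + 48) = (j - 4)*(j + 2)*(j^3 + 2*j^2 - 11*j - 12) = (j - 4)*(j - 3)*(j + 2)*(j^2 + 5*j + 4) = (j - 4)*(j - 3)*(j + 1)*(j + 2)*(j + 4)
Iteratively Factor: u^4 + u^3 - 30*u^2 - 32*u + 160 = (u + 4)*(u^3 - 3*u^2 - 18*u + 40) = (u + 4)^2*(u^2 - 7*u + 10) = (u - 2)*(u + 4)^2*(u - 5)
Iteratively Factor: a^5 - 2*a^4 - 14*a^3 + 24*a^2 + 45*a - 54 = (a - 3)*(a^4 + a^3 - 11*a^2 - 9*a + 18) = (a - 3)*(a - 1)*(a^3 + 2*a^2 - 9*a - 18) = (a - 3)*(a - 1)*(a + 3)*(a^2 - a - 6) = (a - 3)*(a - 1)*(a + 2)*(a + 3)*(a - 3)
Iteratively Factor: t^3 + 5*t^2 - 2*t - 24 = (t - 2)*(t^2 + 7*t + 12) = (t - 2)*(t + 4)*(t + 3)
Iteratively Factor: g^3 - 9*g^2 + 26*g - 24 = (g - 4)*(g^2 - 5*g + 6) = (g - 4)*(g - 2)*(g - 3)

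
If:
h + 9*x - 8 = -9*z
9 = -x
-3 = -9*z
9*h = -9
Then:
No Solution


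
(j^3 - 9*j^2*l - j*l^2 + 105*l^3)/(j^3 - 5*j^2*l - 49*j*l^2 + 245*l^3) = (j + 3*l)/(j + 7*l)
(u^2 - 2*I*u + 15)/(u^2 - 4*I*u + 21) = (u - 5*I)/(u - 7*I)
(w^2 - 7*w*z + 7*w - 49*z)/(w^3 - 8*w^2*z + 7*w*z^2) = (-w - 7)/(w*(-w + z))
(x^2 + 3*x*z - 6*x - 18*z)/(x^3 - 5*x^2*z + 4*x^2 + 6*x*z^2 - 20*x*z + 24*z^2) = (x^2 + 3*x*z - 6*x - 18*z)/(x^3 - 5*x^2*z + 4*x^2 + 6*x*z^2 - 20*x*z + 24*z^2)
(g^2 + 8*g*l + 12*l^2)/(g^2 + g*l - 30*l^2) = (g + 2*l)/(g - 5*l)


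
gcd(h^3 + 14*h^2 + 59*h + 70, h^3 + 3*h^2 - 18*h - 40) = h^2 + 7*h + 10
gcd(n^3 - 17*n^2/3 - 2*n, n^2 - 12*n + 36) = n - 6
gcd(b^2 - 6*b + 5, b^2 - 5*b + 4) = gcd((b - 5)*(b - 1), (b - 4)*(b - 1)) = b - 1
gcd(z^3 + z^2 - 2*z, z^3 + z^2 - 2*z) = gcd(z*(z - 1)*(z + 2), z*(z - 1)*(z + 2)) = z^3 + z^2 - 2*z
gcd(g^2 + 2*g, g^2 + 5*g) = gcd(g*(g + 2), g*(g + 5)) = g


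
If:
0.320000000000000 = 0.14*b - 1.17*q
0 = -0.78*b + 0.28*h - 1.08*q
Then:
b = 8.35714285714286*q + 2.28571428571429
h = 27.1377551020408*q + 6.36734693877551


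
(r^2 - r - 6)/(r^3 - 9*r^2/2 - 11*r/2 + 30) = 2*(r + 2)/(2*r^2 - 3*r - 20)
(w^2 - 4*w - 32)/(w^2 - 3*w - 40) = (w + 4)/(w + 5)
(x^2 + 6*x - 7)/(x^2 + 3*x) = (x^2 + 6*x - 7)/(x*(x + 3))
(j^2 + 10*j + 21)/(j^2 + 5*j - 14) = (j + 3)/(j - 2)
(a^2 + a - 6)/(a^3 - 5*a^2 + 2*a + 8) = (a + 3)/(a^2 - 3*a - 4)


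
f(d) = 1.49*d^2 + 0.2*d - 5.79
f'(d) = 2.98*d + 0.2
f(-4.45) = 22.83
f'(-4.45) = -13.06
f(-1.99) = -0.29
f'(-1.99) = -5.73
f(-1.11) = -4.18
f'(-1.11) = -3.11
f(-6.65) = 58.77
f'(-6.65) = -19.62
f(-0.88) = -4.81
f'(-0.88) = -2.42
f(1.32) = -2.93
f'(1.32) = 4.13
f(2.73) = 5.86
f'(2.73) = 8.34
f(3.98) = 18.61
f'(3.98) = 12.06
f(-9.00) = 113.10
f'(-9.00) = -26.62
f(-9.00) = 113.10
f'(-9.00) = -26.62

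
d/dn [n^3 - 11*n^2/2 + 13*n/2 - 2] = 3*n^2 - 11*n + 13/2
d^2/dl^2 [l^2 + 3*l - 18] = 2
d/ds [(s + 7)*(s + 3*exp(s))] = s + (s + 7)*(3*exp(s) + 1) + 3*exp(s)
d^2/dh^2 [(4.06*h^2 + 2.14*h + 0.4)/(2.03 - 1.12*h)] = -44.196236/(1.404928*h^3 - 7.639296*h^2 + 13.846224*h - 8.365427)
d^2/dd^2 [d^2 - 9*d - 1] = 2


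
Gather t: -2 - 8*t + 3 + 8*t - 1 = 0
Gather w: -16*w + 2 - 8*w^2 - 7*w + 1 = -8*w^2 - 23*w + 3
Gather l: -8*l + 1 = 1 - 8*l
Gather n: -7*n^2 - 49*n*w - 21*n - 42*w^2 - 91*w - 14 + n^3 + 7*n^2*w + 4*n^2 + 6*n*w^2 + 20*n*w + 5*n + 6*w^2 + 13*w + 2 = n^3 + n^2*(7*w - 3) + n*(6*w^2 - 29*w - 16) - 36*w^2 - 78*w - 12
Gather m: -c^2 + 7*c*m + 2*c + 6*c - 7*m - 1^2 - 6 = -c^2 + 8*c + m*(7*c - 7) - 7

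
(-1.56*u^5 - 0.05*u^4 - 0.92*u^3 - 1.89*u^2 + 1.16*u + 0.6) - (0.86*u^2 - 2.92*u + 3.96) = -1.56*u^5 - 0.05*u^4 - 0.92*u^3 - 2.75*u^2 + 4.08*u - 3.36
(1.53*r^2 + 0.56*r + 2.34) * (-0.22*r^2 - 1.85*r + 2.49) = -0.3366*r^4 - 2.9537*r^3 + 2.2589*r^2 - 2.9346*r + 5.8266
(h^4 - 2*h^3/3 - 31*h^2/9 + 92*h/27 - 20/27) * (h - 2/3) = h^5 - 4*h^4/3 - 3*h^3 + 154*h^2/27 - 244*h/81 + 40/81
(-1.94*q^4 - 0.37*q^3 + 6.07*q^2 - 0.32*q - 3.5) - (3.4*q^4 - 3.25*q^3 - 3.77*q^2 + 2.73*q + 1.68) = -5.34*q^4 + 2.88*q^3 + 9.84*q^2 - 3.05*q - 5.18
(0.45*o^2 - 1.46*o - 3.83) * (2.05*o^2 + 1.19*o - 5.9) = 0.9225*o^4 - 2.4575*o^3 - 12.2439*o^2 + 4.0563*o + 22.597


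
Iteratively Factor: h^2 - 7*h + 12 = (h - 3)*(h - 4)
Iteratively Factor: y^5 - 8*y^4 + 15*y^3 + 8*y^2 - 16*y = (y - 1)*(y^4 - 7*y^3 + 8*y^2 + 16*y) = (y - 4)*(y - 1)*(y^3 - 3*y^2 - 4*y) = y*(y - 4)*(y - 1)*(y^2 - 3*y - 4) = y*(y - 4)^2*(y - 1)*(y + 1)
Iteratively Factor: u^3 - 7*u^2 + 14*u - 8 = (u - 1)*(u^2 - 6*u + 8) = (u - 4)*(u - 1)*(u - 2)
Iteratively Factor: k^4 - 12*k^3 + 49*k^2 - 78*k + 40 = (k - 1)*(k^3 - 11*k^2 + 38*k - 40) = (k - 4)*(k - 1)*(k^2 - 7*k + 10) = (k - 5)*(k - 4)*(k - 1)*(k - 2)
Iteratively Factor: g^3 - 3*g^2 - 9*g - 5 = (g + 1)*(g^2 - 4*g - 5) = (g + 1)^2*(g - 5)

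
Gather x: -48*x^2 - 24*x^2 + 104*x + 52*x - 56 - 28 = -72*x^2 + 156*x - 84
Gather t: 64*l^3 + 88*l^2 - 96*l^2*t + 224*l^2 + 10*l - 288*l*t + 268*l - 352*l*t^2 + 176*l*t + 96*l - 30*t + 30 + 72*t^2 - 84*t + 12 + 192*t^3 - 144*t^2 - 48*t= 64*l^3 + 312*l^2 + 374*l + 192*t^3 + t^2*(-352*l - 72) + t*(-96*l^2 - 112*l - 162) + 42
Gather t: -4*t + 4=4 - 4*t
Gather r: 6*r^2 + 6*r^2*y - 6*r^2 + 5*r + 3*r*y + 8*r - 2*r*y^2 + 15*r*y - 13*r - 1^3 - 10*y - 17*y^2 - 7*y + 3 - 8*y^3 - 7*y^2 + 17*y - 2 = 6*r^2*y + r*(-2*y^2 + 18*y) - 8*y^3 - 24*y^2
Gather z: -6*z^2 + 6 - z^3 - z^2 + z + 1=-z^3 - 7*z^2 + z + 7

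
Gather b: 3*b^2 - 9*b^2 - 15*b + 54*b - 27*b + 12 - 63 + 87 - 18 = -6*b^2 + 12*b + 18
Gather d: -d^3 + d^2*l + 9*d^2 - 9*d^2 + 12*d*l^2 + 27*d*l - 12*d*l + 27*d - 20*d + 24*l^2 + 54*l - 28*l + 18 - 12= -d^3 + d^2*l + d*(12*l^2 + 15*l + 7) + 24*l^2 + 26*l + 6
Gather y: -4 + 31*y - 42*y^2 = -42*y^2 + 31*y - 4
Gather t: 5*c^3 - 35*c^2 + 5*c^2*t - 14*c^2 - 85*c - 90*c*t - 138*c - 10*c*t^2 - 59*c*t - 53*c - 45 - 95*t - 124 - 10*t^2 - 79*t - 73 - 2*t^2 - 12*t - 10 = 5*c^3 - 49*c^2 - 276*c + t^2*(-10*c - 12) + t*(5*c^2 - 149*c - 186) - 252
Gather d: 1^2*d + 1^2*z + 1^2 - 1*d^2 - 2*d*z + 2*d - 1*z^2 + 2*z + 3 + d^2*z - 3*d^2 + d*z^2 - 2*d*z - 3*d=d^2*(z - 4) + d*(z^2 - 4*z) - z^2 + 3*z + 4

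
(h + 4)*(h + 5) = h^2 + 9*h + 20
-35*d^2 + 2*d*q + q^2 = (-5*d + q)*(7*d + q)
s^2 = s^2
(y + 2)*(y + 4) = y^2 + 6*y + 8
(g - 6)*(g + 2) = g^2 - 4*g - 12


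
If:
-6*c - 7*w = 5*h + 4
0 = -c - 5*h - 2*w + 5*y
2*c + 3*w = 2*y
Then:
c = -5*y - 12/5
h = 2*y/5 - 4/25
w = 4*y + 8/5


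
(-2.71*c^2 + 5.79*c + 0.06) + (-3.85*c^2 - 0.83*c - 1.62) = -6.56*c^2 + 4.96*c - 1.56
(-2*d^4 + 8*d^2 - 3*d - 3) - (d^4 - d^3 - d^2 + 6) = -3*d^4 + d^3 + 9*d^2 - 3*d - 9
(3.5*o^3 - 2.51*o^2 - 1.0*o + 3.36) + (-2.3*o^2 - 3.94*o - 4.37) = 3.5*o^3 - 4.81*o^2 - 4.94*o - 1.01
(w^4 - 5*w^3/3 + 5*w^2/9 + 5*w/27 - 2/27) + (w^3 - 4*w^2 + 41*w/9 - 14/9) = w^4 - 2*w^3/3 - 31*w^2/9 + 128*w/27 - 44/27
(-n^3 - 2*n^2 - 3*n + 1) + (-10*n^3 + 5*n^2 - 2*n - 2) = -11*n^3 + 3*n^2 - 5*n - 1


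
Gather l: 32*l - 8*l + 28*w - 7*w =24*l + 21*w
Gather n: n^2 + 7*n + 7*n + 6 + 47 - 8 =n^2 + 14*n + 45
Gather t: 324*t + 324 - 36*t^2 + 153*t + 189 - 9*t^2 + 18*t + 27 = -45*t^2 + 495*t + 540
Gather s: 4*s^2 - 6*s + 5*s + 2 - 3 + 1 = 4*s^2 - s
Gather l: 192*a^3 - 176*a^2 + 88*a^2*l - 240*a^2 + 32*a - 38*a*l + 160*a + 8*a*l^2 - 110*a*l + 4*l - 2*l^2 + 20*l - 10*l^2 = 192*a^3 - 416*a^2 + 192*a + l^2*(8*a - 12) + l*(88*a^2 - 148*a + 24)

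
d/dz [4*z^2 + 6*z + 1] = 8*z + 6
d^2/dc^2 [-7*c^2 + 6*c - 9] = -14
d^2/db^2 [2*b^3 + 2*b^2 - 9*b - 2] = 12*b + 4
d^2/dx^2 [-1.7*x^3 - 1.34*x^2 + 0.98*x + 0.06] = -10.2*x - 2.68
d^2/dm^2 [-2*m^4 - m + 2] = -24*m^2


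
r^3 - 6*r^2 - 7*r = r*(r - 7)*(r + 1)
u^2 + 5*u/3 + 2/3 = (u + 2/3)*(u + 1)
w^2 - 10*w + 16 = (w - 8)*(w - 2)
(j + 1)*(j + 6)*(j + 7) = j^3 + 14*j^2 + 55*j + 42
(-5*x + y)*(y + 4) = -5*x*y - 20*x + y^2 + 4*y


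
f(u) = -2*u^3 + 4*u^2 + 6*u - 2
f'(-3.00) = -72.00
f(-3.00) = 70.00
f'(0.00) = 6.00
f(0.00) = -2.00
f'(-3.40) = -90.56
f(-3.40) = 102.45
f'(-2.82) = -64.27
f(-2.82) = 57.74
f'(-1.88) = -30.25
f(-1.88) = 14.15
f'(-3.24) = -82.91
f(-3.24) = 88.57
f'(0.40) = 8.24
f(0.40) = 0.91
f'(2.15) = -4.54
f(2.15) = 9.51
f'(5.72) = -144.55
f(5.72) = -211.10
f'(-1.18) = -11.79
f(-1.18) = -0.22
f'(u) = -6*u^2 + 8*u + 6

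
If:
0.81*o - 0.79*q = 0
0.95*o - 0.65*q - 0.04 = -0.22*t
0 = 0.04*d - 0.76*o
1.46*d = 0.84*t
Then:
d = 0.10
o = 0.01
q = 0.01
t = 0.17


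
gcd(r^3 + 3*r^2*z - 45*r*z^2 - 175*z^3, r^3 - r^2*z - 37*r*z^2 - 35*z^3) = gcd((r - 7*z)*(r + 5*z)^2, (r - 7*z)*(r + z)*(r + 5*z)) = -r^2 + 2*r*z + 35*z^2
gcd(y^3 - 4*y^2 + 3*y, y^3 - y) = y^2 - y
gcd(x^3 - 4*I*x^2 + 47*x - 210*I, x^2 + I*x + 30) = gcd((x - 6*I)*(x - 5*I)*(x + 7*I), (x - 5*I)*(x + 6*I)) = x - 5*I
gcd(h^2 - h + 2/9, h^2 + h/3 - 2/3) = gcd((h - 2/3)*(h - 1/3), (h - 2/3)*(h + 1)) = h - 2/3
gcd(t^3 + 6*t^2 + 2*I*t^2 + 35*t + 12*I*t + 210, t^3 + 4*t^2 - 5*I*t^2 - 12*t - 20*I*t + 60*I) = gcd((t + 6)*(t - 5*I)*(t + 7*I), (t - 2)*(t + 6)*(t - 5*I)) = t^2 + t*(6 - 5*I) - 30*I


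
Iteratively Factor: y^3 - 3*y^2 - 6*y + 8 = (y + 2)*(y^2 - 5*y + 4) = (y - 4)*(y + 2)*(y - 1)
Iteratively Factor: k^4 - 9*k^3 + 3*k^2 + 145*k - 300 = (k - 5)*(k^3 - 4*k^2 - 17*k + 60) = (k - 5)*(k + 4)*(k^2 - 8*k + 15) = (k - 5)^2*(k + 4)*(k - 3)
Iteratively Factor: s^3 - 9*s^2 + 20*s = (s)*(s^2 - 9*s + 20) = s*(s - 4)*(s - 5)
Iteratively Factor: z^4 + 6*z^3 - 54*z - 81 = (z - 3)*(z^3 + 9*z^2 + 27*z + 27) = (z - 3)*(z + 3)*(z^2 + 6*z + 9) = (z - 3)*(z + 3)^2*(z + 3)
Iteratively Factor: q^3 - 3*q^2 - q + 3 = (q - 1)*(q^2 - 2*q - 3) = (q - 1)*(q + 1)*(q - 3)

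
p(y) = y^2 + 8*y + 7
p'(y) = 2*y + 8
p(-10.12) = 28.45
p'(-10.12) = -12.24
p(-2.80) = -7.56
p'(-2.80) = 2.40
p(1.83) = 24.99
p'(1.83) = 11.66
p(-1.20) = -1.16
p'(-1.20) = 5.60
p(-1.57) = -3.10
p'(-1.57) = 4.86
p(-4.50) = -8.75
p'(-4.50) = -1.00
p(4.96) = 71.28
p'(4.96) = 17.92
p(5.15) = 74.72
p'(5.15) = 18.30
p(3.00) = 40.00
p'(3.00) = 14.00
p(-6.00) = -5.00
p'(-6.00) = -4.00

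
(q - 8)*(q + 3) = q^2 - 5*q - 24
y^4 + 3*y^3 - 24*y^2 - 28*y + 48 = (y - 4)*(y - 1)*(y + 2)*(y + 6)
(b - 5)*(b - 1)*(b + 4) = b^3 - 2*b^2 - 19*b + 20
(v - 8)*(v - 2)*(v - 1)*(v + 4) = v^4 - 7*v^3 - 18*v^2 + 88*v - 64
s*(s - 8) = s^2 - 8*s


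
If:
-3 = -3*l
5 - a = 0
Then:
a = 5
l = 1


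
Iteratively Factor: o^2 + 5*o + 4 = (o + 1)*(o + 4)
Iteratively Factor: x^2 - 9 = (x + 3)*(x - 3)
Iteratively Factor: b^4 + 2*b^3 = (b)*(b^3 + 2*b^2) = b^2*(b^2 + 2*b) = b^3*(b + 2)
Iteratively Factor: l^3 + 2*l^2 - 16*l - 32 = (l + 4)*(l^2 - 2*l - 8) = (l - 4)*(l + 4)*(l + 2)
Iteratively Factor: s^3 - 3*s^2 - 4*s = (s - 4)*(s^2 + s) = (s - 4)*(s + 1)*(s)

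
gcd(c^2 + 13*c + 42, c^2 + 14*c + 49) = c + 7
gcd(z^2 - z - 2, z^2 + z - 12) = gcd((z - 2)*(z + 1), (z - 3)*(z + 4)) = 1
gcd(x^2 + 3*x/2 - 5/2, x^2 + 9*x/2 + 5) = x + 5/2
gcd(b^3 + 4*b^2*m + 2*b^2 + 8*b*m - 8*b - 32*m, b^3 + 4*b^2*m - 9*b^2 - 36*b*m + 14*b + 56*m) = b^2 + 4*b*m - 2*b - 8*m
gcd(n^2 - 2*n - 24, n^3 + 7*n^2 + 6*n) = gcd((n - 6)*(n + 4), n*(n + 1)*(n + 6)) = 1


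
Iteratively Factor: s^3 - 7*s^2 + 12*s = (s - 4)*(s^2 - 3*s) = s*(s - 4)*(s - 3)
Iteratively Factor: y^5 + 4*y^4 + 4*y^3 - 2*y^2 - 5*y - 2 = (y - 1)*(y^4 + 5*y^3 + 9*y^2 + 7*y + 2) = (y - 1)*(y + 1)*(y^3 + 4*y^2 + 5*y + 2) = (y - 1)*(y + 1)^2*(y^2 + 3*y + 2) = (y - 1)*(y + 1)^3*(y + 2)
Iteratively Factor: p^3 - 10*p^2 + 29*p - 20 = (p - 5)*(p^2 - 5*p + 4) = (p - 5)*(p - 4)*(p - 1)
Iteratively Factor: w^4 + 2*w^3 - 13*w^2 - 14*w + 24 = (w + 4)*(w^3 - 2*w^2 - 5*w + 6) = (w + 2)*(w + 4)*(w^2 - 4*w + 3) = (w - 3)*(w + 2)*(w + 4)*(w - 1)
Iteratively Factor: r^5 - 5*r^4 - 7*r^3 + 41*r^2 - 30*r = (r - 5)*(r^4 - 7*r^2 + 6*r) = (r - 5)*(r - 1)*(r^3 + r^2 - 6*r) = (r - 5)*(r - 1)*(r + 3)*(r^2 - 2*r) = r*(r - 5)*(r - 1)*(r + 3)*(r - 2)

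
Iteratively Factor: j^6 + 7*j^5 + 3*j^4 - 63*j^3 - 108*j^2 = (j - 3)*(j^5 + 10*j^4 + 33*j^3 + 36*j^2) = j*(j - 3)*(j^4 + 10*j^3 + 33*j^2 + 36*j) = j^2*(j - 3)*(j^3 + 10*j^2 + 33*j + 36) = j^2*(j - 3)*(j + 3)*(j^2 + 7*j + 12) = j^2*(j - 3)*(j + 3)*(j + 4)*(j + 3)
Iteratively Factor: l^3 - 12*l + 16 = (l - 2)*(l^2 + 2*l - 8) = (l - 2)^2*(l + 4)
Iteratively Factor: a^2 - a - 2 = (a + 1)*(a - 2)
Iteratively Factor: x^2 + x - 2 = (x - 1)*(x + 2)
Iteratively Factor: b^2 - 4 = (b + 2)*(b - 2)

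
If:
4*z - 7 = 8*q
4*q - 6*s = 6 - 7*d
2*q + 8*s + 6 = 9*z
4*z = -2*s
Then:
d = 337/336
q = -151/192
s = -17/48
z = 17/96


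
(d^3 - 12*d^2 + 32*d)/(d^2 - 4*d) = d - 8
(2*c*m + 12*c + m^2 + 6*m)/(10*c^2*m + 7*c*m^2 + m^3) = (m + 6)/(m*(5*c + m))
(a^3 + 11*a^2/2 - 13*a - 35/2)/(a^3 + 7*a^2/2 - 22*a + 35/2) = (a + 1)/(a - 1)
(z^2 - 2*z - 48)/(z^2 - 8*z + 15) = (z^2 - 2*z - 48)/(z^2 - 8*z + 15)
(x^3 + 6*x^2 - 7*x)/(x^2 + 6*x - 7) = x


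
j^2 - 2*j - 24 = (j - 6)*(j + 4)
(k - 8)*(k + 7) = k^2 - k - 56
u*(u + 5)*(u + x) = u^3 + u^2*x + 5*u^2 + 5*u*x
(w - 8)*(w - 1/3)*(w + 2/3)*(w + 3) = w^4 - 14*w^3/3 - 233*w^2/9 - 62*w/9 + 16/3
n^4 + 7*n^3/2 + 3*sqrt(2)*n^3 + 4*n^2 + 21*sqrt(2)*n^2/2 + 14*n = n*(n + 7/2)*(n + sqrt(2))*(n + 2*sqrt(2))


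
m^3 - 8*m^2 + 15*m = m*(m - 5)*(m - 3)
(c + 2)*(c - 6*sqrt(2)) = c^2 - 6*sqrt(2)*c + 2*c - 12*sqrt(2)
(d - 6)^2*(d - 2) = d^3 - 14*d^2 + 60*d - 72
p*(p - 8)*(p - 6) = p^3 - 14*p^2 + 48*p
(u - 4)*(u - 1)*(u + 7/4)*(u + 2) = u^4 - 5*u^3/4 - 45*u^2/4 - 5*u/2 + 14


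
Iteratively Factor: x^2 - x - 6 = (x - 3)*(x + 2)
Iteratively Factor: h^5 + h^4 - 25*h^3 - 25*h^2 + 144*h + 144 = (h + 1)*(h^4 - 25*h^2 + 144) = (h + 1)*(h + 4)*(h^3 - 4*h^2 - 9*h + 36) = (h - 3)*(h + 1)*(h + 4)*(h^2 - h - 12) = (h - 3)*(h + 1)*(h + 3)*(h + 4)*(h - 4)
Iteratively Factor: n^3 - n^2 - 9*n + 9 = (n + 3)*(n^2 - 4*n + 3) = (n - 1)*(n + 3)*(n - 3)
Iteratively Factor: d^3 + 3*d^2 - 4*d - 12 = (d + 3)*(d^2 - 4) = (d + 2)*(d + 3)*(d - 2)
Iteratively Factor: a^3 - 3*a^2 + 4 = (a - 2)*(a^2 - a - 2) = (a - 2)*(a + 1)*(a - 2)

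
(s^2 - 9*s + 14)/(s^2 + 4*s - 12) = (s - 7)/(s + 6)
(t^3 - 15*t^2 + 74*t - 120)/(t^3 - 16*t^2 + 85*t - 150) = (t - 4)/(t - 5)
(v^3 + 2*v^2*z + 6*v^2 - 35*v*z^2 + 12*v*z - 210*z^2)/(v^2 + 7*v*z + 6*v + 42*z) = v - 5*z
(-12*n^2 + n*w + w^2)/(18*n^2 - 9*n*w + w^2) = (4*n + w)/(-6*n + w)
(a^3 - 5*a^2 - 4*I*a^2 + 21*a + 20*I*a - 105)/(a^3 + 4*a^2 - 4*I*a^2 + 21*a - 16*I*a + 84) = (a - 5)/(a + 4)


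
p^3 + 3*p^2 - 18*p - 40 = (p - 4)*(p + 2)*(p + 5)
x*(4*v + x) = 4*v*x + x^2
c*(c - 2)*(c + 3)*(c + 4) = c^4 + 5*c^3 - 2*c^2 - 24*c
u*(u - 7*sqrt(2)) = u^2 - 7*sqrt(2)*u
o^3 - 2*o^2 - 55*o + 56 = (o - 8)*(o - 1)*(o + 7)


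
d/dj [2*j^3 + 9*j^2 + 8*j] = 6*j^2 + 18*j + 8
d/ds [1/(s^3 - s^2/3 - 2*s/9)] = 9*(-27*s^2 + 6*s + 2)/(s^2*(-9*s^2 + 3*s + 2)^2)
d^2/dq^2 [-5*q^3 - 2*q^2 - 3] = -30*q - 4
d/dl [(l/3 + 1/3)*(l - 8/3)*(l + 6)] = l^2 + 26*l/9 - 38/9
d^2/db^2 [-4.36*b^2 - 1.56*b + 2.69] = -8.72000000000000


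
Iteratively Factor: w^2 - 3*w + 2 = (w - 2)*(w - 1)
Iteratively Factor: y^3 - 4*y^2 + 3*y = (y - 3)*(y^2 - y) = y*(y - 3)*(y - 1)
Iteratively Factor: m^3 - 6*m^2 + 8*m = (m)*(m^2 - 6*m + 8) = m*(m - 2)*(m - 4)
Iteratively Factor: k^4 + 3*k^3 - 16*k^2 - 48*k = (k + 4)*(k^3 - k^2 - 12*k) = k*(k + 4)*(k^2 - k - 12) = k*(k - 4)*(k + 4)*(k + 3)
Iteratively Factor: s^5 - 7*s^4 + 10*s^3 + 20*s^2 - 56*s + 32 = (s - 4)*(s^4 - 3*s^3 - 2*s^2 + 12*s - 8) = (s - 4)*(s - 2)*(s^3 - s^2 - 4*s + 4) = (s - 4)*(s - 2)*(s - 1)*(s^2 - 4) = (s - 4)*(s - 2)^2*(s - 1)*(s + 2)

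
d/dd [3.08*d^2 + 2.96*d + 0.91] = 6.16*d + 2.96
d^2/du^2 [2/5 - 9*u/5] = 0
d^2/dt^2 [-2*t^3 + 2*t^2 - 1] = 4 - 12*t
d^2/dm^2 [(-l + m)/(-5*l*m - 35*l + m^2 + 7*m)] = 2*((l - m)*(-5*l + 2*m + 7)^2 + (6*l - 3*m - 7)*(5*l*m + 35*l - m^2 - 7*m))/(5*l*m + 35*l - m^2 - 7*m)^3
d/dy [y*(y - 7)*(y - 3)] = 3*y^2 - 20*y + 21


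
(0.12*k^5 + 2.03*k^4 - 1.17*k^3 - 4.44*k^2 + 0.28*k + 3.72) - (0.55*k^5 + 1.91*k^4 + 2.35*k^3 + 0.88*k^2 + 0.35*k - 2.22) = -0.43*k^5 + 0.12*k^4 - 3.52*k^3 - 5.32*k^2 - 0.07*k + 5.94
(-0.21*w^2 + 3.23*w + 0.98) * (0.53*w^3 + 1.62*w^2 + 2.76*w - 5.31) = -0.1113*w^5 + 1.3717*w^4 + 5.1724*w^3 + 11.6175*w^2 - 14.4465*w - 5.2038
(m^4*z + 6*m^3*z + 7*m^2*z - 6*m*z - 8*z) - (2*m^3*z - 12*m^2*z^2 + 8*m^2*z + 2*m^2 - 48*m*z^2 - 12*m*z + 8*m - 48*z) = m^4*z + 4*m^3*z + 12*m^2*z^2 - m^2*z - 2*m^2 + 48*m*z^2 + 6*m*z - 8*m + 40*z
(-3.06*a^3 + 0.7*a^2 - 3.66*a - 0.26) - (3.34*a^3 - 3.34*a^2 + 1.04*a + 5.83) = -6.4*a^3 + 4.04*a^2 - 4.7*a - 6.09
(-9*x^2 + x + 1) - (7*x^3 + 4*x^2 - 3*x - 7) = -7*x^3 - 13*x^2 + 4*x + 8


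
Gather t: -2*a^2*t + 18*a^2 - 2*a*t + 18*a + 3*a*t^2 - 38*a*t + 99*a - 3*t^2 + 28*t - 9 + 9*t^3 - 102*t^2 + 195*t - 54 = 18*a^2 + 117*a + 9*t^3 + t^2*(3*a - 105) + t*(-2*a^2 - 40*a + 223) - 63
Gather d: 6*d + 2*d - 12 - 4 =8*d - 16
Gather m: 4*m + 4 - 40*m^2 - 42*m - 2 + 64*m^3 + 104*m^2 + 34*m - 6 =64*m^3 + 64*m^2 - 4*m - 4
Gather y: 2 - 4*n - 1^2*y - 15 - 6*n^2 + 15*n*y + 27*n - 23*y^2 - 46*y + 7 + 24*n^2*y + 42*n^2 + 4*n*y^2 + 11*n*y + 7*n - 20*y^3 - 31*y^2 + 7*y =36*n^2 + 30*n - 20*y^3 + y^2*(4*n - 54) + y*(24*n^2 + 26*n - 40) - 6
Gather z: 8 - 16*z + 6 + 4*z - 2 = 12 - 12*z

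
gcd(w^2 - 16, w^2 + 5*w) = 1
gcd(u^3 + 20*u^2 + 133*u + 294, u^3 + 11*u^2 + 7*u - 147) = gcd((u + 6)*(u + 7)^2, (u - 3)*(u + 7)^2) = u^2 + 14*u + 49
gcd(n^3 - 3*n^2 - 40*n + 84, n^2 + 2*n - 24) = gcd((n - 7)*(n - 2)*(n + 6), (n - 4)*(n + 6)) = n + 6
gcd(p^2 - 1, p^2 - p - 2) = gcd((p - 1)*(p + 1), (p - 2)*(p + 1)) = p + 1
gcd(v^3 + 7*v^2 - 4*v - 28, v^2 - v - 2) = v - 2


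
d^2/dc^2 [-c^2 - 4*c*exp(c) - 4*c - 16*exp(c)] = -4*c*exp(c) - 24*exp(c) - 2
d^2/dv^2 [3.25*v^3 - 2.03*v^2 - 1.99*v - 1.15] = 19.5*v - 4.06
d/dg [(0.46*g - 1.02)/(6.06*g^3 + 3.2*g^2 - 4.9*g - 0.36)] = (-5.5752*g^3 + 17.0716*g^2 + 6.528*g - 5.1636)/(36.7236*g^6 + 38.784*g^5 - 49.148*g^4 - 35.7232*g^3 + 21.706*g^2 + 3.528*g + 0.1296)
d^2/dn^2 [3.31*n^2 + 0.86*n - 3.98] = 6.62000000000000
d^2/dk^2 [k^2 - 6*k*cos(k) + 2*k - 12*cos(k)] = 6*k*cos(k) + 12*sqrt(2)*sin(k + pi/4) + 2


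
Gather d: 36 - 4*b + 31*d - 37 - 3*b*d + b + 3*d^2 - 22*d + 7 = -3*b + 3*d^2 + d*(9 - 3*b) + 6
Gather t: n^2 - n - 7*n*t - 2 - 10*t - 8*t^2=n^2 - n - 8*t^2 + t*(-7*n - 10) - 2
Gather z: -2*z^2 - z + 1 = -2*z^2 - z + 1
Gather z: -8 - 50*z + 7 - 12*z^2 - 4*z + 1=-12*z^2 - 54*z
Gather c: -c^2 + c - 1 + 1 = -c^2 + c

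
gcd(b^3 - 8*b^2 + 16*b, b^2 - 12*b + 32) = b - 4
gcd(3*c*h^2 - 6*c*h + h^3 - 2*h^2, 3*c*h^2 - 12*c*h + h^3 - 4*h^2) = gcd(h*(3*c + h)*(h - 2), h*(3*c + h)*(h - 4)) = 3*c*h + h^2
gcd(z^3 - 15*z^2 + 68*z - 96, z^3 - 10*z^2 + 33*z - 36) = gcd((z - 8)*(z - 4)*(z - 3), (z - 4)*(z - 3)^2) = z^2 - 7*z + 12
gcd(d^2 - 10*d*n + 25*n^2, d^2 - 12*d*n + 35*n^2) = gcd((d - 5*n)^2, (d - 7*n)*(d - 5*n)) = d - 5*n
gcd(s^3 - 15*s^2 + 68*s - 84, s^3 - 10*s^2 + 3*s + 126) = s^2 - 13*s + 42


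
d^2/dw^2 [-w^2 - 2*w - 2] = -2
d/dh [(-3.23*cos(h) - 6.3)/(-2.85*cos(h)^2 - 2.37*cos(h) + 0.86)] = (9.2055*cos(h)^2 + 35.91*cos(h) + 17.7088)*sin(h)/(8.1225*cos(h)^4 + 13.509*cos(h)^3 + 0.7149*cos(h)^2 - 4.0764*cos(h) + 0.7396)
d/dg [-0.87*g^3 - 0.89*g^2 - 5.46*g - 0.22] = -2.61*g^2 - 1.78*g - 5.46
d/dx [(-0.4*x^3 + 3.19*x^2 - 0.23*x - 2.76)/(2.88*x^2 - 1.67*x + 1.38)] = (-1.152*x^4 + 1.336*x^3 - 6.3209*x^2 + 24.702*x - 4.9266)/(8.2944*x^4 - 9.6192*x^3 + 10.7377*x^2 - 4.6092*x + 1.9044)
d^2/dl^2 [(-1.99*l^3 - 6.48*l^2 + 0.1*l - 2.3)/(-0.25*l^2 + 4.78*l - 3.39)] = (1.77635683940025e-15*l^4 + 103.038282*l^3 - 225.566448*l^2 + 121.233174*l + 246.900916)/(0.015625*l^6 - 0.89625*l^5 + 17.771925*l^4 - 133.521652*l^3 + 240.987303*l^2 - 164.796714*l + 38.958219)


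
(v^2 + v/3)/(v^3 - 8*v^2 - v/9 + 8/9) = 3*v/(3*v^2 - 25*v + 8)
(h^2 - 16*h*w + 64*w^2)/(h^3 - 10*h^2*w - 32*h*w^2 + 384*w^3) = 1/(h + 6*w)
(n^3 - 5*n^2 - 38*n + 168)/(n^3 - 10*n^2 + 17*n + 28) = (n + 6)/(n + 1)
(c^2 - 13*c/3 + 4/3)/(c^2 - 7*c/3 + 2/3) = (c - 4)/(c - 2)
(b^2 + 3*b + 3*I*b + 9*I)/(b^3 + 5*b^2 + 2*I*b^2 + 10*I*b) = (b^2 + 3*b*(1 + I) + 9*I)/(b*(b^2 + b*(5 + 2*I) + 10*I))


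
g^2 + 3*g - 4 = (g - 1)*(g + 4)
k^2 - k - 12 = (k - 4)*(k + 3)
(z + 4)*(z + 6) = z^2 + 10*z + 24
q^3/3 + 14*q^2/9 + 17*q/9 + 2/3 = (q/3 + 1)*(q + 2/3)*(q + 1)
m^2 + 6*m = m*(m + 6)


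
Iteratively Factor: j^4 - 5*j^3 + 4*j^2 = (j)*(j^3 - 5*j^2 + 4*j) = j*(j - 1)*(j^2 - 4*j) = j*(j - 4)*(j - 1)*(j)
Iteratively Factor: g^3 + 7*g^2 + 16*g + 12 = (g + 2)*(g^2 + 5*g + 6) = (g + 2)^2*(g + 3)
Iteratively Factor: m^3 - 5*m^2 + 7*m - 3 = (m - 1)*(m^2 - 4*m + 3) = (m - 3)*(m - 1)*(m - 1)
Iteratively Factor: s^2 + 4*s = (s + 4)*(s)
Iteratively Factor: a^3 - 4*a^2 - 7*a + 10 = (a - 1)*(a^2 - 3*a - 10) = (a - 5)*(a - 1)*(a + 2)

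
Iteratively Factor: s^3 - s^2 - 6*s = (s)*(s^2 - s - 6) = s*(s - 3)*(s + 2)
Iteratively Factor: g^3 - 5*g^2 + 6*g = (g)*(g^2 - 5*g + 6) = g*(g - 2)*(g - 3)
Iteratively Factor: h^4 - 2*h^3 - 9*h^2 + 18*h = (h - 3)*(h^3 + h^2 - 6*h) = (h - 3)*(h - 2)*(h^2 + 3*h) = (h - 3)*(h - 2)*(h + 3)*(h)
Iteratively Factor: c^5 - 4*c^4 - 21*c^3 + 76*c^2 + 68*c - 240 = (c - 5)*(c^4 + c^3 - 16*c^2 - 4*c + 48) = (c - 5)*(c - 2)*(c^3 + 3*c^2 - 10*c - 24) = (c - 5)*(c - 3)*(c - 2)*(c^2 + 6*c + 8) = (c - 5)*(c - 3)*(c - 2)*(c + 4)*(c + 2)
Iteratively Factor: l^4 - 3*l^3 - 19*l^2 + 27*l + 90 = (l - 5)*(l^3 + 2*l^2 - 9*l - 18) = (l - 5)*(l + 3)*(l^2 - l - 6) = (l - 5)*(l - 3)*(l + 3)*(l + 2)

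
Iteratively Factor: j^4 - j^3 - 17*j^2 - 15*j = (j + 3)*(j^3 - 4*j^2 - 5*j) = (j + 1)*(j + 3)*(j^2 - 5*j) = j*(j + 1)*(j + 3)*(j - 5)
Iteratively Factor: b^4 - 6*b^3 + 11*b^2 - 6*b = (b - 3)*(b^3 - 3*b^2 + 2*b) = b*(b - 3)*(b^2 - 3*b + 2) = b*(b - 3)*(b - 2)*(b - 1)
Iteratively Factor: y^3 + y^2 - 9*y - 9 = (y - 3)*(y^2 + 4*y + 3) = (y - 3)*(y + 1)*(y + 3)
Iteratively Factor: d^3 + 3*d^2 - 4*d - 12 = (d + 2)*(d^2 + d - 6) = (d + 2)*(d + 3)*(d - 2)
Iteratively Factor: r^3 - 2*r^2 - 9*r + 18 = (r + 3)*(r^2 - 5*r + 6) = (r - 2)*(r + 3)*(r - 3)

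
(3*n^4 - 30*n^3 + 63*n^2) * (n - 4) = 3*n^5 - 42*n^4 + 183*n^3 - 252*n^2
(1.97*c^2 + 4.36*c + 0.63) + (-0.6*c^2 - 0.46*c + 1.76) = 1.37*c^2 + 3.9*c + 2.39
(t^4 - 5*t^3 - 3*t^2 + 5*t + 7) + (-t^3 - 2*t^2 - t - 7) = t^4 - 6*t^3 - 5*t^2 + 4*t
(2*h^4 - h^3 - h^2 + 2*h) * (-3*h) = -6*h^5 + 3*h^4 + 3*h^3 - 6*h^2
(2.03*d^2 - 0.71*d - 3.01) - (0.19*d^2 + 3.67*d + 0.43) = 1.84*d^2 - 4.38*d - 3.44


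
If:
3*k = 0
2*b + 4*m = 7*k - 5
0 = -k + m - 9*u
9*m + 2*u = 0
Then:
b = -5/2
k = 0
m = 0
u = 0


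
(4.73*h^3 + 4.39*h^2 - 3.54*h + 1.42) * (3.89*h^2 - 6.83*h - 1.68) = 18.3997*h^5 - 15.2288*h^4 - 51.7007*h^3 + 22.3268*h^2 - 3.7514*h - 2.3856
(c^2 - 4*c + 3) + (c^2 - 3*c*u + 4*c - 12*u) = 2*c^2 - 3*c*u - 12*u + 3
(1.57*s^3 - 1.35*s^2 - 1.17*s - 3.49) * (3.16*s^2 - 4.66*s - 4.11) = 4.9612*s^5 - 11.5822*s^4 - 3.8589*s^3 - 0.0277000000000012*s^2 + 21.0721*s + 14.3439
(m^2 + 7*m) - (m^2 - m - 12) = 8*m + 12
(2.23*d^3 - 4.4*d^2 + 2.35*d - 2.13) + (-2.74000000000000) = 2.23*d^3 - 4.4*d^2 + 2.35*d - 4.87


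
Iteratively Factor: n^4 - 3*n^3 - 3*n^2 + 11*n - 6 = (n - 3)*(n^3 - 3*n + 2) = (n - 3)*(n - 1)*(n^2 + n - 2) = (n - 3)*(n - 1)^2*(n + 2)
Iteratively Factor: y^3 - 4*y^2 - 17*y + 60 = (y + 4)*(y^2 - 8*y + 15) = (y - 5)*(y + 4)*(y - 3)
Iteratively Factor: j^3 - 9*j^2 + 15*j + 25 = (j - 5)*(j^2 - 4*j - 5) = (j - 5)^2*(j + 1)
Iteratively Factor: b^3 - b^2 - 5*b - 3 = (b - 3)*(b^2 + 2*b + 1) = (b - 3)*(b + 1)*(b + 1)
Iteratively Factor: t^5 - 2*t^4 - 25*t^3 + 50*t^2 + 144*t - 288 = (t + 4)*(t^4 - 6*t^3 - t^2 + 54*t - 72) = (t + 3)*(t + 4)*(t^3 - 9*t^2 + 26*t - 24) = (t - 4)*(t + 3)*(t + 4)*(t^2 - 5*t + 6) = (t - 4)*(t - 2)*(t + 3)*(t + 4)*(t - 3)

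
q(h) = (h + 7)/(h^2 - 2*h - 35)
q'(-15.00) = 0.00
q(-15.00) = -0.04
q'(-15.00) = 0.00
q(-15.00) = -0.04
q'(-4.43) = 0.50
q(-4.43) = -0.39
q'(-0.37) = -0.01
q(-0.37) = -0.19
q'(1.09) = -0.03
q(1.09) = -0.22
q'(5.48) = -0.50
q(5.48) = -0.78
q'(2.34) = -0.05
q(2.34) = -0.27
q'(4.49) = -0.18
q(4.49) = -0.48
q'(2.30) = -0.05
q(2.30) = -0.27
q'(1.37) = -0.03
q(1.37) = -0.23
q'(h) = (2 - 2*h)*(h + 7)/(h^2 - 2*h - 35)^2 + 1/(h^2 - 2*h - 35) = (h^2 - 2*h - 2*(h - 1)*(h + 7) - 35)/(-h^2 + 2*h + 35)^2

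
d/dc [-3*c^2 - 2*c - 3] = -6*c - 2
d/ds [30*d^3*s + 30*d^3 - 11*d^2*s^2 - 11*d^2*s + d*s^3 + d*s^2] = d*(30*d^2 - 22*d*s - 11*d + 3*s^2 + 2*s)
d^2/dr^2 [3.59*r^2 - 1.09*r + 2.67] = 7.18000000000000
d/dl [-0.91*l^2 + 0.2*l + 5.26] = 0.2 - 1.82*l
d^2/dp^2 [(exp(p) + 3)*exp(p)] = (4*exp(p) + 3)*exp(p)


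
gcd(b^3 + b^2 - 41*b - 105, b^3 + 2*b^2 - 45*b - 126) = b^2 - 4*b - 21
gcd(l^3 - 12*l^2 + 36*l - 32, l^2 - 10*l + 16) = l^2 - 10*l + 16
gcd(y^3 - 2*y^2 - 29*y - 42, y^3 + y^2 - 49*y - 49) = y - 7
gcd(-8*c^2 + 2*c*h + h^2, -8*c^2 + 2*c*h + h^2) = 8*c^2 - 2*c*h - h^2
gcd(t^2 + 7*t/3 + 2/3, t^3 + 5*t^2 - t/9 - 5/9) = t + 1/3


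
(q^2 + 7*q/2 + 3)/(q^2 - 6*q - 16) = (q + 3/2)/(q - 8)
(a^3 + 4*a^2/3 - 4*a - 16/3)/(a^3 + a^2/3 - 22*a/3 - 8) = (a - 2)/(a - 3)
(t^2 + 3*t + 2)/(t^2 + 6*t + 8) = (t + 1)/(t + 4)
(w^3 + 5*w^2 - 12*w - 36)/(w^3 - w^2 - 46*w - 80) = (w^2 + 3*w - 18)/(w^2 - 3*w - 40)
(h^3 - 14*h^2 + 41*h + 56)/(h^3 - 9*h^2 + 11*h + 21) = (h - 8)/(h - 3)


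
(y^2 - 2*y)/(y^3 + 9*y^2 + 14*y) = (y - 2)/(y^2 + 9*y + 14)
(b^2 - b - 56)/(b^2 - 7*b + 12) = (b^2 - b - 56)/(b^2 - 7*b + 12)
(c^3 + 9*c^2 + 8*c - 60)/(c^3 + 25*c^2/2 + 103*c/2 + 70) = 2*(c^2 + 4*c - 12)/(2*c^2 + 15*c + 28)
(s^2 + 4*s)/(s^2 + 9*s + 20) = s/(s + 5)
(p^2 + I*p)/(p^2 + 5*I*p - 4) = p/(p + 4*I)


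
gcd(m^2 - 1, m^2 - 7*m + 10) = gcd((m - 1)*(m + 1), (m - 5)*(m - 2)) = 1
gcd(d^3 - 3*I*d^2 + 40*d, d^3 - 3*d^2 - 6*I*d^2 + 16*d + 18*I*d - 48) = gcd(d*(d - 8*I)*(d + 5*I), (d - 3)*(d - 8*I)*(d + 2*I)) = d - 8*I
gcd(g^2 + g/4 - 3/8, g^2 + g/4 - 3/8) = g^2 + g/4 - 3/8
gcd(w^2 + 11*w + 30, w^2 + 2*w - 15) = w + 5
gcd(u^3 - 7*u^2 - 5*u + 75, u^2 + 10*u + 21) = u + 3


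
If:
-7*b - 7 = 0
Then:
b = -1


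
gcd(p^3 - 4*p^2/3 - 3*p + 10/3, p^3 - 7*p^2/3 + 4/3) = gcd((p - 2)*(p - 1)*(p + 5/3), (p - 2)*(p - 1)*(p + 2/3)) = p^2 - 3*p + 2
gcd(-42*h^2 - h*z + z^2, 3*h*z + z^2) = 1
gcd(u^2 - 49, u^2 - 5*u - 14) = u - 7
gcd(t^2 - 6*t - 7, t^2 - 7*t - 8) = t + 1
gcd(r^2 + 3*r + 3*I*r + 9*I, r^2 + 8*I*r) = 1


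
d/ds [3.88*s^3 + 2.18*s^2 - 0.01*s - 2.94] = 11.64*s^2 + 4.36*s - 0.01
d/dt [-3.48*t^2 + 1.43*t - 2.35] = 1.43 - 6.96*t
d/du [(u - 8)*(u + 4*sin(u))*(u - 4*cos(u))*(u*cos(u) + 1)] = (8 - u)*(u + 4*sin(u))*(u - 4*cos(u))*(u*sin(u) - cos(u)) + (u - 8)*(u + 4*sin(u))*(u*cos(u) + 1)*(4*sin(u) + 1) + (u - 8)*(u - 4*cos(u))*(u*cos(u) + 1)*(4*cos(u) + 1) + (u + 4*sin(u))*(u - 4*cos(u))*(u*cos(u) + 1)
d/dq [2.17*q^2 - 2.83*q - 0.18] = 4.34*q - 2.83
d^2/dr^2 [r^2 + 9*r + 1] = 2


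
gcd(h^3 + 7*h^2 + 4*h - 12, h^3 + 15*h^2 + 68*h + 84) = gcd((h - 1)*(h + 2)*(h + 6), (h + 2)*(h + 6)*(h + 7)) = h^2 + 8*h + 12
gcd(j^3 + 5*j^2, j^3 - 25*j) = j^2 + 5*j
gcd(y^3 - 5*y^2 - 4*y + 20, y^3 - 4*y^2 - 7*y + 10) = y^2 - 3*y - 10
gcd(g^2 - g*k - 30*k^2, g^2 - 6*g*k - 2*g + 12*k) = g - 6*k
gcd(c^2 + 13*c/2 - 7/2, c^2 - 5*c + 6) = 1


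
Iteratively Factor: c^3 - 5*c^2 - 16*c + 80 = (c - 4)*(c^2 - c - 20) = (c - 4)*(c + 4)*(c - 5)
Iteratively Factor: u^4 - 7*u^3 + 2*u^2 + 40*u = (u)*(u^3 - 7*u^2 + 2*u + 40) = u*(u + 2)*(u^2 - 9*u + 20) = u*(u - 5)*(u + 2)*(u - 4)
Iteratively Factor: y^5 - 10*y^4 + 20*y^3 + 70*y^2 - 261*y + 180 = (y - 3)*(y^4 - 7*y^3 - y^2 + 67*y - 60) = (y - 3)*(y - 1)*(y^3 - 6*y^2 - 7*y + 60) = (y - 5)*(y - 3)*(y - 1)*(y^2 - y - 12) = (y - 5)*(y - 4)*(y - 3)*(y - 1)*(y + 3)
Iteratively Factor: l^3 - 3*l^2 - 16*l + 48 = (l + 4)*(l^2 - 7*l + 12) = (l - 4)*(l + 4)*(l - 3)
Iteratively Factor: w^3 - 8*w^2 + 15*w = (w - 3)*(w^2 - 5*w) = w*(w - 3)*(w - 5)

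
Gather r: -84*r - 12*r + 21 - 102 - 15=-96*r - 96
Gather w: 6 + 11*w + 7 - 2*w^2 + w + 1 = -2*w^2 + 12*w + 14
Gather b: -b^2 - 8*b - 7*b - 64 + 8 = -b^2 - 15*b - 56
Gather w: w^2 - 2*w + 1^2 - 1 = w^2 - 2*w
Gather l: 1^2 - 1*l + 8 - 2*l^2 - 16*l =-2*l^2 - 17*l + 9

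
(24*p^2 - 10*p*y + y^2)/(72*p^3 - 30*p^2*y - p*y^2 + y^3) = (-6*p + y)/(-18*p^2 + 3*p*y + y^2)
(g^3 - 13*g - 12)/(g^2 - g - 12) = g + 1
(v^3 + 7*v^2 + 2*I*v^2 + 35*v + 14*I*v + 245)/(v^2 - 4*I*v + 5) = (v^2 + 7*v*(1 + I) + 49*I)/(v + I)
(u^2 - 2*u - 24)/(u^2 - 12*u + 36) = (u + 4)/(u - 6)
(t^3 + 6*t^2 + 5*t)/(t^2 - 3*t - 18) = t*(t^2 + 6*t + 5)/(t^2 - 3*t - 18)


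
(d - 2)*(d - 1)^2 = d^3 - 4*d^2 + 5*d - 2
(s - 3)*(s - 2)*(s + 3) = s^3 - 2*s^2 - 9*s + 18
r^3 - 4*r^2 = r^2*(r - 4)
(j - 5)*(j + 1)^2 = j^3 - 3*j^2 - 9*j - 5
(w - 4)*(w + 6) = w^2 + 2*w - 24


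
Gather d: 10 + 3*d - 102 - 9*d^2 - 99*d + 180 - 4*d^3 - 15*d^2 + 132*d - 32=-4*d^3 - 24*d^2 + 36*d + 56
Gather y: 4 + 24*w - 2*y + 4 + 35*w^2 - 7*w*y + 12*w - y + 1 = 35*w^2 + 36*w + y*(-7*w - 3) + 9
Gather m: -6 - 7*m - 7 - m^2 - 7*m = -m^2 - 14*m - 13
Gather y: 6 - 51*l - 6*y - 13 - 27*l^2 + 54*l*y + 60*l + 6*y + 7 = -27*l^2 + 54*l*y + 9*l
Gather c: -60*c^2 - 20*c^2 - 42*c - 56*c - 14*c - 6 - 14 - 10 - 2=-80*c^2 - 112*c - 32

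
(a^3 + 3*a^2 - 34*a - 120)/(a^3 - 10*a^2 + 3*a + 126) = (a^2 + 9*a + 20)/(a^2 - 4*a - 21)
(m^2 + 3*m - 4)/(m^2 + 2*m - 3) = (m + 4)/(m + 3)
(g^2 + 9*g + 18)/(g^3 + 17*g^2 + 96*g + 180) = (g + 3)/(g^2 + 11*g + 30)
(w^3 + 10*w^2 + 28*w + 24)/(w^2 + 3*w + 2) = (w^2 + 8*w + 12)/(w + 1)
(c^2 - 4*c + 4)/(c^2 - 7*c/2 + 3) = 2*(c - 2)/(2*c - 3)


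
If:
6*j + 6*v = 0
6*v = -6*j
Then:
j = -v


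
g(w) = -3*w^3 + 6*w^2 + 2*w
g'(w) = -9*w^2 + 12*w + 2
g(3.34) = -38.17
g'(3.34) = -58.32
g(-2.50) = 79.38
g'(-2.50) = -84.25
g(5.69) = -347.02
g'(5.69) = -221.10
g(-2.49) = 78.54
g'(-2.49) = -83.68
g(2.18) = 1.79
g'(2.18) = -14.61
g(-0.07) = -0.11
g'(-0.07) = 1.12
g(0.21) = 0.66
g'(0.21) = 4.12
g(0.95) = 4.74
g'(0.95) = 5.28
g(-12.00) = 6024.00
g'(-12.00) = -1438.00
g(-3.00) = 129.00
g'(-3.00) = -115.00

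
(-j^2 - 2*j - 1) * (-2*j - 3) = 2*j^3 + 7*j^2 + 8*j + 3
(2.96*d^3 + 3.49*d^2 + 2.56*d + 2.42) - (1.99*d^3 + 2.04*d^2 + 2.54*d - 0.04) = 0.97*d^3 + 1.45*d^2 + 0.02*d + 2.46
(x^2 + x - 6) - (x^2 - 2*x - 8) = 3*x + 2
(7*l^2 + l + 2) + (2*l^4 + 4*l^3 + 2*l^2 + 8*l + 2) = 2*l^4 + 4*l^3 + 9*l^2 + 9*l + 4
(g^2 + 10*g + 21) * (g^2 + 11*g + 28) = g^4 + 21*g^3 + 159*g^2 + 511*g + 588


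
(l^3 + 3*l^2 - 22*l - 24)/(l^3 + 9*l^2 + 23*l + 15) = (l^2 + 2*l - 24)/(l^2 + 8*l + 15)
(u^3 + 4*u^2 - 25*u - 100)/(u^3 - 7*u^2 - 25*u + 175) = (u + 4)/(u - 7)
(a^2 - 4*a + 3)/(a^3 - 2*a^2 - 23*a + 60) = (a - 1)/(a^2 + a - 20)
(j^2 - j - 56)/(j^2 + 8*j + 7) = (j - 8)/(j + 1)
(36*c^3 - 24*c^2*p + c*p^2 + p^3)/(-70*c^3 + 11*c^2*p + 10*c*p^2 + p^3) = (-18*c^2 + 3*c*p + p^2)/(35*c^2 + 12*c*p + p^2)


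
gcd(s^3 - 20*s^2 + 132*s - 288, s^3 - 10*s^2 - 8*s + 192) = s^2 - 14*s + 48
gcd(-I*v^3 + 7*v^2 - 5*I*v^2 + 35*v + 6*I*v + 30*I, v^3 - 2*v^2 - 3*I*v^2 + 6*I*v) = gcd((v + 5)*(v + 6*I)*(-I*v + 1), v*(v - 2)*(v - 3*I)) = 1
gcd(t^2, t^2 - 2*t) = t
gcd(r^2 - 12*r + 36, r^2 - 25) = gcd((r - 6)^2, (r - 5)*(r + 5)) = 1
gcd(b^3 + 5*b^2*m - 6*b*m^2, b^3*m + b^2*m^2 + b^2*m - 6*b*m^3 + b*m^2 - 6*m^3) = 1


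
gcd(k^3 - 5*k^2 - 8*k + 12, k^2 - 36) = k - 6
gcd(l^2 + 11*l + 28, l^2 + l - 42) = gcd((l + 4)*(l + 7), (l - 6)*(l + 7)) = l + 7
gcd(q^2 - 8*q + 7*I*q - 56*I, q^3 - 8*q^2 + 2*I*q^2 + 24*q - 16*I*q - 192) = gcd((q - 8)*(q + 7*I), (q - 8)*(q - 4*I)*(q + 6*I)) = q - 8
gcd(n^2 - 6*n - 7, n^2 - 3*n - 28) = n - 7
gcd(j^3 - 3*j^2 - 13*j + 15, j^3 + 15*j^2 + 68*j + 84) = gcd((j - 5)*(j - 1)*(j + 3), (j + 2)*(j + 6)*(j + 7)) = 1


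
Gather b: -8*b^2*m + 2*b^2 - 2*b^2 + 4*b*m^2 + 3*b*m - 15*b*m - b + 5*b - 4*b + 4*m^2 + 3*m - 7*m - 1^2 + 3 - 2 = -8*b^2*m + b*(4*m^2 - 12*m) + 4*m^2 - 4*m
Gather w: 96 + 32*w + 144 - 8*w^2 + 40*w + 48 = -8*w^2 + 72*w + 288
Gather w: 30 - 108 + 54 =-24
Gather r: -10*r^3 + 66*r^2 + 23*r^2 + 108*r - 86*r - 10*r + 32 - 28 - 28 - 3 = -10*r^3 + 89*r^2 + 12*r - 27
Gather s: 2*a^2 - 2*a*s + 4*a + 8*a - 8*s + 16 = 2*a^2 + 12*a + s*(-2*a - 8) + 16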